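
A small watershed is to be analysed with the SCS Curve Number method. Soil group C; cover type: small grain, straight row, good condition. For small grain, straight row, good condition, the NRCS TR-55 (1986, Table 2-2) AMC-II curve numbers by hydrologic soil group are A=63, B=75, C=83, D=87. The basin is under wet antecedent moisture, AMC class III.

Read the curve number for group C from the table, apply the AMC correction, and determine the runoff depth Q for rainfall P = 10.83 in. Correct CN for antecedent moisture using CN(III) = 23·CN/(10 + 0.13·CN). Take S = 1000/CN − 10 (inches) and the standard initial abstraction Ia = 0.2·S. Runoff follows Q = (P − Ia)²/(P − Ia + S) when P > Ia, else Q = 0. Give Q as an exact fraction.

NRCS table: small grain, straight row, good condition, soil group C → CN(II) = 83
CN(III) from CN(II)=83: (23·83)/(10 + 0.13·83) = 190900/2079 ≈ 91.823
S = 1000/(190900/2079) − 10 = 1700/1909 in ≈ 0.891 in
Ia = 0.2·(1700/1909) = 340/1909 in ≈ 0.178 in
Since P=10.830 > Ia=0.178: effective rainfall P−Ia = 2033447/190900 in
Runoff Q = (P−Ia)²/(P−Ia+S) = (10.652)²/(10.652+0.891) = 4134906701809/420638032300 ≈ 9.830 in

Q = 4134906701809/420638032300 in ≈ 9.830 in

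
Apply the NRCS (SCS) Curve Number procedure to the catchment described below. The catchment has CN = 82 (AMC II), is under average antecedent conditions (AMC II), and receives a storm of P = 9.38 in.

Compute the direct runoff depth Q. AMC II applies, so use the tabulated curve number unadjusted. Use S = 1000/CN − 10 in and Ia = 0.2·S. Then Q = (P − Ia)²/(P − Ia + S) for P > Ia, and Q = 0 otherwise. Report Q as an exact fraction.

Q = 335952241/46799450 in ≈ 7.179 in

CN(II) = 82; AMC II needs no correction.
Retention S: 1000/CN − 10 with CN=82.000 → S = 90/41 ≈ 2.195 in
Ia = 0.2S: 0.2·2.195 = 0.439 in (exactly 18/41)
Since P=9.380 > Ia=0.439: effective rainfall P−Ia = 18329/2050 in
Q = (18329/2050)²/((18329/2050) + 90/41) = (335952241/4202500)/(22829/2050) = 335952241/46799450 in ≈ 7.179 in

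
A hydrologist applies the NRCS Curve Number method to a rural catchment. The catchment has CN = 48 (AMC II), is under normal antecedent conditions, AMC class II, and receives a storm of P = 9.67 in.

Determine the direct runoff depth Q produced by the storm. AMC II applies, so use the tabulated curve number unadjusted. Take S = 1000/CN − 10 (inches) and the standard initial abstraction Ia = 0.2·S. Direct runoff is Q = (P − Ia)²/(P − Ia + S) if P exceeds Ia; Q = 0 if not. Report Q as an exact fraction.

CN(II) = 48; AMC II needs no correction.
Retention S: 1000/CN − 10 with CN=48.000 → S = 65/6 ≈ 10.833 in
Ia = 0.2·(65/6) = 13/6 in ≈ 2.167 in
Excess rainfall: 9.670 − 2.167 = 7.503 in; P > Ia so Q > 0
Q = (2251/300)²/((2251/300) + 65/6) = (5067001/90000)/(5501/300) = 5067001/1650300 in ≈ 3.070 in

Q = 5067001/1650300 in ≈ 3.070 in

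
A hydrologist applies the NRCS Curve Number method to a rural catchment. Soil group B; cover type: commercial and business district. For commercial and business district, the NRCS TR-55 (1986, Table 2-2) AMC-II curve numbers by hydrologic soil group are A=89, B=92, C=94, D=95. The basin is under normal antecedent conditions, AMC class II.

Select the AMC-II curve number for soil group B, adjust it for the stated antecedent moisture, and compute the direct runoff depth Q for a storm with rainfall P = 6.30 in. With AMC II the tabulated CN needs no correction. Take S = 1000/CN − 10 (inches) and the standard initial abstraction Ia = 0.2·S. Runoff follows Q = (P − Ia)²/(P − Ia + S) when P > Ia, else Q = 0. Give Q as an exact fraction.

NRCS table: commercial and business district, soil group B → CN(II) = 92
CN(II) = 92; AMC II needs no correction.
Retention S: 1000/CN − 10 with CN=92.000 → S = 20/23 ≈ 0.870 in
Initial abstraction Ia = S/5 = (20/23)/5 = 4/23 ≈ 0.174 in
Excess rainfall: 6.300 − 0.174 = 6.126 in; P > Ia so Q > 0
Q = (1409/230)²/((1409/230) + 20/23) = (1985281/52900)/(1609/230) = 1985281/370070 in ≈ 5.365 in

Q = 1985281/370070 in ≈ 5.365 in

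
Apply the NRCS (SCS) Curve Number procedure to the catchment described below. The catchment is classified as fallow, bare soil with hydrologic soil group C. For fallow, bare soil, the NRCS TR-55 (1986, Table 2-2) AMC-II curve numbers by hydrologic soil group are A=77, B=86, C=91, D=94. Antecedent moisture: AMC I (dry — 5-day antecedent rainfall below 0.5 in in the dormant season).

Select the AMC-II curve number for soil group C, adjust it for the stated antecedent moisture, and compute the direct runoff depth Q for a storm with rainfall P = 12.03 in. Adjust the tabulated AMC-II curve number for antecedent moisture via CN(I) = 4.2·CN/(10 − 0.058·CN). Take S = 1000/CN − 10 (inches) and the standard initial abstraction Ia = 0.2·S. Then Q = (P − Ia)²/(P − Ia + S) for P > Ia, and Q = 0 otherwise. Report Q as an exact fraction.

NRCS table: fallow, bare soil, soil group C → CN(II) = 91
Dry (AMC I): CN(I) = 4.2·91/(10 − 0.058·91) = (1911/5)/(2361/500) = 63700/787 ≈ 80.940
Max retention: S = 1000/(63700/787) − 10 = 1500/637 in (≈ 2.355 in)
Initial abstraction Ia = S/5 = (1500/637)/5 = 300/637 ≈ 0.471 in
Since P=12.030 > Ia=0.471: effective rainfall P−Ia = 736311/63700 in
Q = (736311/63700)²/((736311/63700) + 1500/637) = (542153888721/4057690000)/(886311/63700) = 60239320969/6273112300 in ≈ 9.603 in

Q = 60239320969/6273112300 in ≈ 9.603 in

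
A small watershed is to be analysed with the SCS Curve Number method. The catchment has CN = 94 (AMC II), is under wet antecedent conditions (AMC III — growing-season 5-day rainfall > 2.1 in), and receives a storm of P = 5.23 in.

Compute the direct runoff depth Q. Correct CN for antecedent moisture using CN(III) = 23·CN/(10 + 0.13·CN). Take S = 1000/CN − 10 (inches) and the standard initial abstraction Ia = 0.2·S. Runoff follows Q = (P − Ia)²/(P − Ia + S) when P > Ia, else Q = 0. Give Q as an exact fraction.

CN(III) from CN(II)=94: (23·94)/(10 + 0.13·94) = 108100/1111 ≈ 97.300
S = 1000/(108100/1111) − 10 = 300/1081 in ≈ 0.278 in
Ia = 0.2·(300/1081) = 60/1081 in ≈ 0.056 in
P − Ia = 5.230 − 0.056 = 559363/108100 ≈ 5.174 in (> 0, runoff occurs)
Q = (559363/108100)²/((559363/108100) + 300/1081) = (312886965769/11685610000)/(589363/108100) = 312886965769/63710140300 in ≈ 4.911 in

Q = 312886965769/63710140300 in ≈ 4.911 in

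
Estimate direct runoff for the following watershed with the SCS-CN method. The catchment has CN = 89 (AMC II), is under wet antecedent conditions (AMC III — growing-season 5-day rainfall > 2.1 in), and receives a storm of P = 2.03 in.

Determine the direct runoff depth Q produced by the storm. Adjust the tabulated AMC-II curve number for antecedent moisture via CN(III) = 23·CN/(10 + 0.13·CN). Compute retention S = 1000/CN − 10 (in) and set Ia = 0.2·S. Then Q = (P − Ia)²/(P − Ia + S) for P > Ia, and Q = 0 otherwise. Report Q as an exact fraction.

Q = 154874518681/103074842700 in ≈ 1.503 in

Adjust CN=89 to AMC III: 23·89/(10 + 0.13·89) → 2047 ÷ (2157/100) = 204700/2157 ≈ 94.900
Max retention: S = 1000/(204700/2157) − 10 = 1100/2047 in (≈ 0.537 in)
Ia = 0.2·(1100/2047) = 220/2047 in ≈ 0.107 in
Excess rainfall: 2.030 − 0.107 = 1.923 in; P > Ia so Q > 0
Q: (393541/204700)² ÷ (503541/204700) = 154874518681/103074842700 in (≈ 1.503 in)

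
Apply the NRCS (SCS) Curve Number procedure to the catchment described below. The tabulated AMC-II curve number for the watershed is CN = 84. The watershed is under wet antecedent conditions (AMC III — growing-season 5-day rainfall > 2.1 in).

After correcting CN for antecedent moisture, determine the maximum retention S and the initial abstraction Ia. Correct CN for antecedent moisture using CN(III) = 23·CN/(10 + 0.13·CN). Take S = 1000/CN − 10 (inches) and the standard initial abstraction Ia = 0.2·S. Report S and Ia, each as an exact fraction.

S = 400/483 in ≈ 0.828 in; Ia = 80/483 in ≈ 0.166 in

Wet (AMC III): CN(III) = 23·84/(10 + 0.13·84) = 1932/(523/25) = 48300/523 ≈ 92.352
Max retention: S = 1000/(48300/523) − 10 = 400/483 in (≈ 0.828 in)
Initial abstraction Ia = S/5 = (400/483)/5 = 80/483 ≈ 0.166 in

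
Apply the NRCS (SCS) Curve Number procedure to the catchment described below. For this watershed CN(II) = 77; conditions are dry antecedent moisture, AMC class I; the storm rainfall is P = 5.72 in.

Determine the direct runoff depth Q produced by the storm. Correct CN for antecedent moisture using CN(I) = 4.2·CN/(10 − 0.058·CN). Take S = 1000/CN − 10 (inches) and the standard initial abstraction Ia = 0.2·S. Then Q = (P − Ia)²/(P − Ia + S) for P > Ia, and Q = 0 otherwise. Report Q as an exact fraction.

Q = 30182460361/18645263175 in ≈ 1.619 in

CN(I) from CN(II)=77: (4.2·77)/(10 − 0.058·77) = 161700/2767 ≈ 58.439
Max retention: S = 1000/(161700/2767) − 10 = 11500/1617 in (≈ 7.112 in)
Ia = 0.2S: 0.2·7.112 = 1.422 in (exactly 2300/1617)
Excess rainfall: 5.720 − 1.422 = 4.298 in; P > Ia so Q > 0
Runoff Q = (P−Ia)²/(P−Ia+S) = (4.298)²/(4.298+7.112) = 30182460361/18645263175 ≈ 1.619 in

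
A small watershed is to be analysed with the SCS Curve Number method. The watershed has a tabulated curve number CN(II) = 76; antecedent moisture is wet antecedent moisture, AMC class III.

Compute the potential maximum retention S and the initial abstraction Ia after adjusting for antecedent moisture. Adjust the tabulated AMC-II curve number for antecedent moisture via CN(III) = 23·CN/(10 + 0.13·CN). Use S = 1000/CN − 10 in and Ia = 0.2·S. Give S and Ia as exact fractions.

S = 600/437 in ≈ 1.373 in; Ia = 120/437 in ≈ 0.275 in

Adjust CN=76 to AMC III: 23·76/(10 + 0.13·76) → 1748 ÷ (497/25) = 43700/497 ≈ 87.928
S = 1000/(43700/497) − 10 = 600/437 in ≈ 1.373 in
Initial abstraction Ia = S/5 = (600/437)/5 = 120/437 ≈ 0.275 in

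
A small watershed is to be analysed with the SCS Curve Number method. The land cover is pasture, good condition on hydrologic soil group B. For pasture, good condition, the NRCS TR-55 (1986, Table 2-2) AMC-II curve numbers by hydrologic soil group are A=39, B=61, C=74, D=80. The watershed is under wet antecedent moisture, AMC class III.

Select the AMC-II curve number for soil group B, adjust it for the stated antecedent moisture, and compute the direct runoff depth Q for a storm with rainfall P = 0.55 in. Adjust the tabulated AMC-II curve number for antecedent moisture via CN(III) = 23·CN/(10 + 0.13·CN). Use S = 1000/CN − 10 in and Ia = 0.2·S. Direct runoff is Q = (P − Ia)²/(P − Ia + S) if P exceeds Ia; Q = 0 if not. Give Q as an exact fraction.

NRCS table: pasture, good condition, soil group B → CN(II) = 61
Adjust CN=61 to AMC III: 23·61/(10 + 0.13·61) → 1403 ÷ (1793/100) = 140300/1793 ≈ 78.249
S = 1000/(140300/1793) − 10 = 3900/1403 in ≈ 2.780 in
Ia = 0.2·(3900/1403) = 780/1403 in ≈ 0.556 in
P = 0.550 ≤ Ia = 0.556 in: entire storm abstracted, Q = 0.

Q = 0 in ≈ 0.000 in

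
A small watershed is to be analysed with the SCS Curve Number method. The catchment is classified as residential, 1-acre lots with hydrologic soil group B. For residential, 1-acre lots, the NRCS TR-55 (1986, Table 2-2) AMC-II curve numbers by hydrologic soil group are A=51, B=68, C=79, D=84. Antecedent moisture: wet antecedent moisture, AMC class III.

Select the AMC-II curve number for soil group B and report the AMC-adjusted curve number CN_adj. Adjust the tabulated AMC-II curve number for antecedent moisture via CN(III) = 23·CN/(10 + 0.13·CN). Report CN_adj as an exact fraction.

NRCS table: residential, 1-acre lots, soil group B → CN(II) = 68
Adjust CN=68 to AMC III: 23·68/(10 + 0.13·68) → 1564 ÷ (471/25) = 39100/471 ≈ 83.015

CN_adj = 39100/471 ≈ 83.015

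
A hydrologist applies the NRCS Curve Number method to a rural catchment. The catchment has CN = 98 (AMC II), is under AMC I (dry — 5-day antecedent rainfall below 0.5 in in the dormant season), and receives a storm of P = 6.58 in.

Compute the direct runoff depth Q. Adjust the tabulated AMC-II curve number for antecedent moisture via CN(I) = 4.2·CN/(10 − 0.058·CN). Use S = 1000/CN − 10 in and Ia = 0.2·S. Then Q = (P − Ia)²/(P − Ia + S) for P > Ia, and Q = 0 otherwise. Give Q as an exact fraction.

CN(I) from CN(II)=98: (4.2·98)/(10 − 0.058·98) = 102900/1079 ≈ 95.366
S = 1000/(102900/1079) − 10 = 500/1029 in ≈ 0.486 in
Ia = 0.2·(500/1029) = 100/1029 in ≈ 0.097 in
P − Ia = 6.580 − 0.097 = 333541/51450 ≈ 6.483 in (> 0, runoff occurs)
Q: (333541/51450)² ÷ (358541/51450) = 111249598681/18446934450 in (≈ 6.031 in)

Q = 111249598681/18446934450 in ≈ 6.031 in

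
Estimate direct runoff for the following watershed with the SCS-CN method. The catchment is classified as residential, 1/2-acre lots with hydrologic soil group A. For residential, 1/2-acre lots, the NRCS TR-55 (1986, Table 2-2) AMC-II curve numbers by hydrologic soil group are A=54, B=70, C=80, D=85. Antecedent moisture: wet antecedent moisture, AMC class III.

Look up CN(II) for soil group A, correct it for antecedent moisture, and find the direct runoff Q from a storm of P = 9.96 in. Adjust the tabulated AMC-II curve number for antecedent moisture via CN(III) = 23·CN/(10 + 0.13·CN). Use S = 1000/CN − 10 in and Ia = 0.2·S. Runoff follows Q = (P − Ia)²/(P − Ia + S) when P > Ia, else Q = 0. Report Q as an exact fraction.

Q = 38725729/5888025 in ≈ 6.577 in

NRCS table: residential, 1/2-acre lots, soil group A → CN(II) = 54
Wet (AMC III): CN(III) = 23·54/(10 + 0.13·54) = 1242/(851/50) = 2700/37 ≈ 72.973
Retention S: 1000/CN − 10 with CN=72.973 → S = 100/27 ≈ 3.704 in
Initial abstraction Ia = S/5 = (100/27)/5 = 20/27 ≈ 0.741 in
Excess rainfall: 9.960 − 0.741 = 9.219 in; P > Ia so Q > 0
Q = (6223/675)²/((6223/675) + 100/27) = (38725729/455625)/(8723/675) = 38725729/5888025 in ≈ 6.577 in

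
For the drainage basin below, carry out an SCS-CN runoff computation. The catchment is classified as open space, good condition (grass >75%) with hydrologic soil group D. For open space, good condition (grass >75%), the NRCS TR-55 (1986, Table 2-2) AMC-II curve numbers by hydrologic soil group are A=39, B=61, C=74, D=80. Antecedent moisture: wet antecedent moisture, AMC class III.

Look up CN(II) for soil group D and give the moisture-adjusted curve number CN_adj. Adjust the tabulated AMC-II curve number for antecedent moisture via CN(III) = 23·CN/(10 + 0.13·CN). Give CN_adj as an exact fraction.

CN_adj = 4600/51 ≈ 90.196

NRCS table: open space, good condition (grass >75%), soil group D → CN(II) = 80
CN(III) from CN(II)=80: (23·80)/(10 + 0.13·80) = 4600/51 ≈ 90.196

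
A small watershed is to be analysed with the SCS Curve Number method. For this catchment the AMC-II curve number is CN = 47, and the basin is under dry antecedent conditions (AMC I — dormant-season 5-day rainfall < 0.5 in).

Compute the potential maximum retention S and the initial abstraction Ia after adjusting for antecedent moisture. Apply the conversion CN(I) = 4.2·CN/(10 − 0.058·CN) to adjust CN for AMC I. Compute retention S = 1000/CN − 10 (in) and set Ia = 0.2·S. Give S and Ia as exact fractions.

Dry (AMC I): CN(I) = 4.2·47/(10 − 0.058·47) = (987/5)/(3637/500) = 98700/3637 ≈ 27.138
Max retention: S = 1000/(98700/3637) − 10 = 26500/987 in (≈ 26.849 in)
Initial abstraction Ia = S/5 = (26500/987)/5 = 5300/987 ≈ 5.370 in

S = 26500/987 in ≈ 26.849 in; Ia = 5300/987 in ≈ 5.370 in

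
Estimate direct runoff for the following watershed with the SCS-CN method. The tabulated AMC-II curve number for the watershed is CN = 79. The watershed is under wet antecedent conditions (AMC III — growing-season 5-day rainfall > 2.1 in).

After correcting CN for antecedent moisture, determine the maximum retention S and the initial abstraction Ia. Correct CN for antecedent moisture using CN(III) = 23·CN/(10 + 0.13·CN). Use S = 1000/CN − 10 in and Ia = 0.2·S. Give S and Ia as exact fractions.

S = 2100/1817 in ≈ 1.156 in; Ia = 420/1817 in ≈ 0.231 in

Wet (AMC III): CN(III) = 23·79/(10 + 0.13·79) = 1817/(2027/100) = 181700/2027 ≈ 89.640
Retention S: 1000/CN − 10 with CN=89.640 → S = 2100/1817 ≈ 1.156 in
Initial abstraction Ia = S/5 = (2100/1817)/5 = 420/1817 ≈ 0.231 in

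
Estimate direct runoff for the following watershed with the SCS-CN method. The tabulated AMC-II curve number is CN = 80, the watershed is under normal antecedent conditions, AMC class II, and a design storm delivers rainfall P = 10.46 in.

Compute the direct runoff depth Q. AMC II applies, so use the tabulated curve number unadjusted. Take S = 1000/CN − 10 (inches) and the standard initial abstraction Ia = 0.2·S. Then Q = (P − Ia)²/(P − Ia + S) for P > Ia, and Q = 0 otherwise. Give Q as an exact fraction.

CN(II) = 80; AMC II needs no correction.
Max retention: S = 1000/80 − 10 = 5/2 in (≈ 2.500 in)
Initial abstraction Ia = S/5 = (5/2)/5 = 1/2 ≈ 0.500 in
Excess rainfall: 10.460 − 0.500 = 9.960 in; P > Ia so Q > 0
Runoff Q = (P−Ia)²/(P−Ia+S) = (9.960)²/(9.960+2.500) = 124002/15575 ≈ 7.962 in

Q = 124002/15575 in ≈ 7.962 in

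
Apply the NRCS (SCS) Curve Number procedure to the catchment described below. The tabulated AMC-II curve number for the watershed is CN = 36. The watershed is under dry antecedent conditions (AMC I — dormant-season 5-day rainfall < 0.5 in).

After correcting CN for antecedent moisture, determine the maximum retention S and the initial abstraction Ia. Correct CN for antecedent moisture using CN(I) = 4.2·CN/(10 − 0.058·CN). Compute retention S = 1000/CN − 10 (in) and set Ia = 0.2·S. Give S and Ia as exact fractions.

Adjust CN=36 to AMC I: 4.2·36/(10 − 0.058·36) → (756/5) ÷ (989/125) = 18900/989 ≈ 19.110
Retention S: 1000/CN − 10 with CN=19.110 → S = 8000/189 ≈ 42.328 in
Ia = 0.2S: 0.2·42.328 = 8.466 in (exactly 1600/189)

S = 8000/189 in ≈ 42.328 in; Ia = 1600/189 in ≈ 8.466 in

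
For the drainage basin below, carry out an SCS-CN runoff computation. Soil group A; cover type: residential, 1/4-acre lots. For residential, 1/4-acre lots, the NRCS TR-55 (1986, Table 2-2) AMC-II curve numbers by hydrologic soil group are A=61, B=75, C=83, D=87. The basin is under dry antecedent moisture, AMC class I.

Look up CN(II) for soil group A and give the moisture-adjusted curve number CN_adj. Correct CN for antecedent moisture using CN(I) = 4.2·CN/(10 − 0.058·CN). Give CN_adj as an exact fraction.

NRCS table: residential, 1/4-acre lots, soil group A → CN(II) = 61
Adjust CN=61 to AMC I: 4.2·61/(10 − 0.058·61) → (1281/5) ÷ (3231/500) = 42700/1077 ≈ 39.647

CN_adj = 42700/1077 ≈ 39.647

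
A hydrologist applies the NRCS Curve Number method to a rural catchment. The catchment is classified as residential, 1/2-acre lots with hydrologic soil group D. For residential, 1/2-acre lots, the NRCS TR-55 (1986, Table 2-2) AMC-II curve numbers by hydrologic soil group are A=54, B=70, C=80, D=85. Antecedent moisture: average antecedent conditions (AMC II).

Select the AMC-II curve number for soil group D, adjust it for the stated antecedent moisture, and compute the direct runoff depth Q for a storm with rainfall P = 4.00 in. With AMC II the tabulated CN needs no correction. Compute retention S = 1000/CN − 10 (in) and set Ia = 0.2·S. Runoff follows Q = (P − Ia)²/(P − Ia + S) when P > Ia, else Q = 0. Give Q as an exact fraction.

NRCS table: residential, 1/2-acre lots, soil group D → CN(II) = 85
Average conditions: CN = 85 (no AMC adjustment).
Retention S: 1000/CN − 10 with CN=85.000 → S = 30/17 ≈ 1.765 in
Ia = 0.2·(30/17) = 6/17 in ≈ 0.353 in
P − Ia = 4.000 − 0.353 = 62/17 ≈ 3.647 in (> 0, runoff occurs)
Q: (62/17)² ÷ (92/17) = 961/391 in (≈ 2.458 in)

Q = 961/391 in ≈ 2.458 in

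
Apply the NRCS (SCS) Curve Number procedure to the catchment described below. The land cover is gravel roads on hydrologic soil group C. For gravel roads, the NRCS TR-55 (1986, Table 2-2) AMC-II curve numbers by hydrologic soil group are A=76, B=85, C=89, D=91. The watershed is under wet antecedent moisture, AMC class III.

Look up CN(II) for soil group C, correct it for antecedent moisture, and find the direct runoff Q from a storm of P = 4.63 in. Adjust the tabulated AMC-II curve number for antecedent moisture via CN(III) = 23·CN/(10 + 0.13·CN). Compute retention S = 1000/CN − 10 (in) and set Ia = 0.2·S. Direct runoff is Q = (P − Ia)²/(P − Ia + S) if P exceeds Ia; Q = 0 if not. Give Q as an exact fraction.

Q = 857033429121/212020276700 in ≈ 4.042 in

NRCS table: gravel roads, soil group C → CN(II) = 89
CN(III) from CN(II)=89: (23·89)/(10 + 0.13·89) = 204700/2157 ≈ 94.900
S = 1000/(204700/2157) − 10 = 1100/2047 in ≈ 0.537 in
Ia = 0.2·(1100/2047) = 220/2047 in ≈ 0.107 in
Since P=4.630 > Ia=0.107: effective rainfall P−Ia = 925761/204700 in
Q: (925761/204700)² ÷ (1035761/204700) = 857033429121/212020276700 in (≈ 4.042 in)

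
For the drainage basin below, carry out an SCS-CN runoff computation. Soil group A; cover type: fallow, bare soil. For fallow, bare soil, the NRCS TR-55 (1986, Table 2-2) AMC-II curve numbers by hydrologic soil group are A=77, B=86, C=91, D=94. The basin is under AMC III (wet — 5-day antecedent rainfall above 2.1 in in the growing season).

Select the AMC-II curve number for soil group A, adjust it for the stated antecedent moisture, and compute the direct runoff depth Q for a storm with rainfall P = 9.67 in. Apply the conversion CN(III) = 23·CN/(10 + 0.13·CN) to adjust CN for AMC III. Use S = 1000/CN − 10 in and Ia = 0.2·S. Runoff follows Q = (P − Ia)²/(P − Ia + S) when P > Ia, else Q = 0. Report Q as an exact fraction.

NRCS table: fallow, bare soil, soil group A → CN(II) = 77
CN(III) from CN(II)=77: (23·77)/(10 + 0.13·77) = 7700/87 ≈ 88.506
S = 1000/(7700/87) − 10 = 100/77 in ≈ 1.299 in
Ia = 0.2S: 0.2·1.299 = 0.260 in (exactly 20/77)
P − Ia = 9.670 − 0.260 = 72459/7700 ≈ 9.410 in (> 0, runoff occurs)
Runoff Q = (P−Ia)²/(P−Ia+S) = (9.410)²/(9.410+1.299) = 5250306681/634934300 ≈ 8.269 in

Q = 5250306681/634934300 in ≈ 8.269 in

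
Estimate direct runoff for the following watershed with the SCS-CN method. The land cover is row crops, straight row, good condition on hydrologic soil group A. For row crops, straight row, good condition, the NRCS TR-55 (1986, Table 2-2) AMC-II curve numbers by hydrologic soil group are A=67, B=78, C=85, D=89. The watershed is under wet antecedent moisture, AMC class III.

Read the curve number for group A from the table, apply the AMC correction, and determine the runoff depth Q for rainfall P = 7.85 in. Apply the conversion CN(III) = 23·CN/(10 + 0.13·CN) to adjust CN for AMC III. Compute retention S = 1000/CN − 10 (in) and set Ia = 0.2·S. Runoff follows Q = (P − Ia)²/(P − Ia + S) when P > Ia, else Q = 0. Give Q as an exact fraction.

NRCS table: row crops, straight row, good condition, soil group A → CN(II) = 67
Wet (AMC III): CN(III) = 23·67/(10 + 0.13·67) = 1541/(1871/100) = 154100/1871 ≈ 82.362
Retention S: 1000/CN − 10 with CN=82.362 → S = 3300/1541 ≈ 2.141 in
Initial abstraction Ia = S/5 = (3300/1541)/5 = 660/1541 ≈ 0.428 in
Since P=7.850 > Ia=0.428: effective rainfall P−Ia = 228737/30820 in
Q: (228737/30820)² ÷ (294737/30820) = 52320615169/9083794340 in (≈ 5.760 in)

Q = 52320615169/9083794340 in ≈ 5.760 in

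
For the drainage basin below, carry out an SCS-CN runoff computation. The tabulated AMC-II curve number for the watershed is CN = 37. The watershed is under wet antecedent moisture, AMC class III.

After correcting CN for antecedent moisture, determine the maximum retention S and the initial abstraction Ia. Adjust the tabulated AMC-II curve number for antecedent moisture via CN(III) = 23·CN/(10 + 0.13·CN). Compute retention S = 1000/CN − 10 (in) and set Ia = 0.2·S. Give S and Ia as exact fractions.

S = 6300/851 in ≈ 7.403 in; Ia = 1260/851 in ≈ 1.481 in

Adjust CN=37 to AMC III: 23·37/(10 + 0.13·37) → 851 ÷ (1481/100) = 85100/1481 ≈ 57.461
Max retention: S = 1000/(85100/1481) − 10 = 6300/851 in (≈ 7.403 in)
Ia = 0.2S: 0.2·7.403 = 1.481 in (exactly 1260/851)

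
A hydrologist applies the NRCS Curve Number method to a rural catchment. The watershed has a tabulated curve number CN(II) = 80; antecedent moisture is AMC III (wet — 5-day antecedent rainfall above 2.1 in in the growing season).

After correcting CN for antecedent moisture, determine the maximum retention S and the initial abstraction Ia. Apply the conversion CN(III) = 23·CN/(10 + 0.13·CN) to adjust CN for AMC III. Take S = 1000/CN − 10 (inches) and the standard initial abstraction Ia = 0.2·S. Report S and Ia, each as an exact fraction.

CN(III) from CN(II)=80: (23·80)/(10 + 0.13·80) = 4600/51 ≈ 90.196
Retention S: 1000/CN − 10 with CN=90.196 → S = 25/23 ≈ 1.087 in
Initial abstraction Ia = S/5 = (25/23)/5 = 5/23 ≈ 0.217 in

S = 25/23 in ≈ 1.087 in; Ia = 5/23 in ≈ 0.217 in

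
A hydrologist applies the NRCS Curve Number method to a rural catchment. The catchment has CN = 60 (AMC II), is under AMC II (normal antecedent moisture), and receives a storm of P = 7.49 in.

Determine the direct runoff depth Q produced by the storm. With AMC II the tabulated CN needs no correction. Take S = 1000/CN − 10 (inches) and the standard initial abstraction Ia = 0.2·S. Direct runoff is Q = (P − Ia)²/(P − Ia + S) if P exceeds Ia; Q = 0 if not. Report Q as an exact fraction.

Q = 3411409/1154100 in ≈ 2.956 in

Average conditions: CN = 60 (no AMC adjustment).
Retention S: 1000/CN − 10 with CN=60.000 → S = 20/3 ≈ 6.667 in
Ia = 0.2·(20/3) = 4/3 in ≈ 1.333 in
Excess rainfall: 7.490 − 1.333 = 6.157 in; P > Ia so Q > 0
Runoff Q = (P−Ia)²/(P−Ia+S) = (6.157)²/(6.157+6.667) = 3411409/1154100 ≈ 2.956 in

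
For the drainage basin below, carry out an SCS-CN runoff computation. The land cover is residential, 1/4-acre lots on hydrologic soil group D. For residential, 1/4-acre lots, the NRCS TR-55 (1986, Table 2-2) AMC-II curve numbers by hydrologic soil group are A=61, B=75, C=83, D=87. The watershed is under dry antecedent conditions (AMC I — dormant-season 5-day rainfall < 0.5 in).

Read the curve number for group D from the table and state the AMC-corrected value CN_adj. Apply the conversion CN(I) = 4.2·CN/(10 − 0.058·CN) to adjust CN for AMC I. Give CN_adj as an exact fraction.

NRCS table: residential, 1/4-acre lots, soil group D → CN(II) = 87
CN(I) from CN(II)=87: (4.2·87)/(10 − 0.058·87) = 182700/2477 ≈ 73.759

CN_adj = 182700/2477 ≈ 73.759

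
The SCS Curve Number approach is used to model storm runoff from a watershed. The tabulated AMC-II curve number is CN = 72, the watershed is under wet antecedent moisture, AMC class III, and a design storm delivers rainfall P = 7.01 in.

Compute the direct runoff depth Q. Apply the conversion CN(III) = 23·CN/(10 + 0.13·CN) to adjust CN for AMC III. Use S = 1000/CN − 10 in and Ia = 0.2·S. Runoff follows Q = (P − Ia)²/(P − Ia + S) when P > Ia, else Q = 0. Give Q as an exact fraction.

Adjust CN=72 to AMC III: 23·72/(10 + 0.13·72) → 1656 ÷ (484/25) = 10350/121 ≈ 85.537
Retention S: 1000/CN − 10 with CN=85.537 → S = 350/207 ≈ 1.691 in
Ia = 0.2S: 0.2·1.691 = 0.338 in (exactly 70/207)
Since P=7.010 > Ia=0.338: effective rainfall P−Ia = 138107/20700 in
Runoff Q = (P−Ia)²/(P−Ia+S) = (6.672)²/(6.672+1.691) = 19073543449/3583314900 ≈ 5.323 in

Q = 19073543449/3583314900 in ≈ 5.323 in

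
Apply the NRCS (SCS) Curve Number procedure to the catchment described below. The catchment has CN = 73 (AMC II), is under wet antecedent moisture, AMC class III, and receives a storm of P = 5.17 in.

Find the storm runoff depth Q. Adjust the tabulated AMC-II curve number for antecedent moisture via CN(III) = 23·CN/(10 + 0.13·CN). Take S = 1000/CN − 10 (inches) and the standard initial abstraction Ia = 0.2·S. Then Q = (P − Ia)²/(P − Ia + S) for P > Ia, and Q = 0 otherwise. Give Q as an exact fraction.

CN(III) from CN(II)=73: (23·73)/(10 + 0.13·73) = 167900/1949 ≈ 86.147
Retention S: 1000/CN − 10 with CN=86.147 → S = 2700/1679 ≈ 1.608 in
Ia = 0.2·(2700/1679) = 540/1679 in ≈ 0.322 in
Since P=5.170 > Ia=0.322: effective rainfall P−Ia = 814043/167900 in
Q = (814043/167900)²/((814043/167900) + 2700/1679) = (662666005849/28190410000)/(1084043/167900) = 662666005849/182010819700 in ≈ 3.641 in

Q = 662666005849/182010819700 in ≈ 3.641 in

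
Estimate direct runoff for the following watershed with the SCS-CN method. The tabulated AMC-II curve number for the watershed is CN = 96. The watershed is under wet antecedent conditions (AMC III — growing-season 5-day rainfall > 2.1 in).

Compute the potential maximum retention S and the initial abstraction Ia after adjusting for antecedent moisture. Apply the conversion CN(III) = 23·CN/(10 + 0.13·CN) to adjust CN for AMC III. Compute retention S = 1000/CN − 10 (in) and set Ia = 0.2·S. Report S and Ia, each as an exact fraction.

Adjust CN=96 to AMC III: 23·96/(10 + 0.13·96) → 2208 ÷ (562/25) = 27600/281 ≈ 98.221
Max retention: S = 1000/(27600/281) − 10 = 25/138 in (≈ 0.181 in)
Ia = 0.2·(25/138) = 5/138 in ≈ 0.036 in

S = 25/138 in ≈ 0.181 in; Ia = 5/138 in ≈ 0.036 in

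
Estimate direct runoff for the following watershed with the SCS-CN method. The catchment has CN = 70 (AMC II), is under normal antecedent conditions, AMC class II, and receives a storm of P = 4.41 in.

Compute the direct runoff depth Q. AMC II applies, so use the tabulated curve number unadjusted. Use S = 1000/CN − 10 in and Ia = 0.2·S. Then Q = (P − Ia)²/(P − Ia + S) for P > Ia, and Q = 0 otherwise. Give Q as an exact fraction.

Q = 2061723/1280300 in ≈ 1.610 in

AMC II — tabulated CN = 70 applies directly.
S = 1000/70 − 10 = 30/7 in ≈ 4.286 in
Ia = 0.2S: 0.2·4.286 = 0.857 in (exactly 6/7)
Excess rainfall: 4.410 − 0.857 = 3.553 in; P > Ia so Q > 0
Q: (2487/700)² ÷ (5487/700) = 2061723/1280300 in (≈ 1.610 in)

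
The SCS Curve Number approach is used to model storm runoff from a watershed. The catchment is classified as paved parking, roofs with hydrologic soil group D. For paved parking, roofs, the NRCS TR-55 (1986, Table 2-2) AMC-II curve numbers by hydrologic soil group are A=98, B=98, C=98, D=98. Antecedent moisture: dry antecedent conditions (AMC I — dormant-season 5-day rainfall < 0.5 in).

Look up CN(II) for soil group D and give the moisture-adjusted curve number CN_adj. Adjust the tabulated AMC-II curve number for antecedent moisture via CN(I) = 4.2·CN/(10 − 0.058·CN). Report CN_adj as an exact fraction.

NRCS table: paved parking, roofs, soil group D → CN(II) = 98
Dry (AMC I): CN(I) = 4.2·98/(10 − 0.058·98) = (2058/5)/(1079/250) = 102900/1079 ≈ 95.366

CN_adj = 102900/1079 ≈ 95.366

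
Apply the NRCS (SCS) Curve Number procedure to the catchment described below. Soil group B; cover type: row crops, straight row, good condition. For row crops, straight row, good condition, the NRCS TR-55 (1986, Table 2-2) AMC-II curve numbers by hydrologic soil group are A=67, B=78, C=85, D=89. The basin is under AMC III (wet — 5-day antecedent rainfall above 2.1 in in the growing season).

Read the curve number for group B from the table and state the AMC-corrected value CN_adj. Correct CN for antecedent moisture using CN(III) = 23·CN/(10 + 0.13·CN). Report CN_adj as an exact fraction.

NRCS table: row crops, straight row, good condition, soil group B → CN(II) = 78
Adjust CN=78 to AMC III: 23·78/(10 + 0.13·78) → 1794 ÷ (1007/50) = 89700/1007 ≈ 89.076

CN_adj = 89700/1007 ≈ 89.076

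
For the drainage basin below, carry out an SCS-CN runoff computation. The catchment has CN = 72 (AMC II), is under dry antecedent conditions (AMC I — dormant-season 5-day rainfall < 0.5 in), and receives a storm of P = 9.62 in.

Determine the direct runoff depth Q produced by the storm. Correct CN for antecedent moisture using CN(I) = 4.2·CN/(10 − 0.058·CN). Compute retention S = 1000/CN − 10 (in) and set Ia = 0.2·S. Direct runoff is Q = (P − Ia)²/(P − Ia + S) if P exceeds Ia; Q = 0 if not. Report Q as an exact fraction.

Adjust CN=72 to AMC I: 4.2·72/(10 − 0.058·72) → (1512/5) ÷ (728/125) = 675/13 ≈ 51.923
Retention S: 1000/CN − 10 with CN=51.923 → S = 250/27 ≈ 9.259 in
Ia = 0.2·(250/27) = 50/27 in ≈ 1.852 in
Since P=9.620 > Ia=1.852: effective rainfall P−Ia = 10487/1350 in
Q: (10487/1350)² ÷ (22987/1350) = 109977169/31032450 in (≈ 3.544 in)

Q = 109977169/31032450 in ≈ 3.544 in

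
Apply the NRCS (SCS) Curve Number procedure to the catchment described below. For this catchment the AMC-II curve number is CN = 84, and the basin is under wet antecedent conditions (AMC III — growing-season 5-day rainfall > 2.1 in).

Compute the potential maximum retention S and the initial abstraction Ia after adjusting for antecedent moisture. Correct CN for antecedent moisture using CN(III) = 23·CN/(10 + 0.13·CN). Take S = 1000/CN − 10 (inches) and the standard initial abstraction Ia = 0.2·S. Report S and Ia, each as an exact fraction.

S = 400/483 in ≈ 0.828 in; Ia = 80/483 in ≈ 0.166 in

CN(III) from CN(II)=84: (23·84)/(10 + 0.13·84) = 48300/523 ≈ 92.352
S = 1000/(48300/523) − 10 = 400/483 in ≈ 0.828 in
Ia = 0.2S: 0.2·0.828 = 0.166 in (exactly 80/483)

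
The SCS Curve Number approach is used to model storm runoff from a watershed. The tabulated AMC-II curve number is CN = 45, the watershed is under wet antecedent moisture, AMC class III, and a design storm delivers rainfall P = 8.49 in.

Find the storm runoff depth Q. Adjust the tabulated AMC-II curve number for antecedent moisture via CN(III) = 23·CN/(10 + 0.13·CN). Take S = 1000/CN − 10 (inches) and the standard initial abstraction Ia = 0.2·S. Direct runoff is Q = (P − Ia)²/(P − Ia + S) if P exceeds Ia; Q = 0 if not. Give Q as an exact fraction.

Q = 23636910049/5459480100 in ≈ 4.330 in

Wet (AMC III): CN(III) = 23·45/(10 + 0.13·45) = 1035/(317/20) = 20700/317 ≈ 65.300
Retention S: 1000/CN − 10 with CN=65.300 → S = 1100/207 ≈ 5.314 in
Ia = 0.2·(1100/207) = 220/207 in ≈ 1.063 in
Since P=8.490 > Ia=1.063: effective rainfall P−Ia = 153743/20700 in
Q: (153743/20700)² ÷ (263743/20700) = 23636910049/5459480100 in (≈ 4.330 in)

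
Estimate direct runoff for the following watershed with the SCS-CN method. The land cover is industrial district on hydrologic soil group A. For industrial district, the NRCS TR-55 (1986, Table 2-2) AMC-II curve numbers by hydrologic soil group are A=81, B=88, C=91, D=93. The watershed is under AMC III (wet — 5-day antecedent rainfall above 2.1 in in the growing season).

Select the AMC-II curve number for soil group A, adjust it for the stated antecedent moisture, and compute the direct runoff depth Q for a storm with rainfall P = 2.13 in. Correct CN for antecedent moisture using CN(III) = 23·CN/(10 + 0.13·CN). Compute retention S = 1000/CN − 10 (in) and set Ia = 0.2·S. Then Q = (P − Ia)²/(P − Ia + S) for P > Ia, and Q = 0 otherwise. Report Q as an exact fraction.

Q = 128751074761/102244979700 in ≈ 1.259 in

NRCS table: industrial district, soil group A → CN(II) = 81
Adjust CN=81 to AMC III: 23·81/(10 + 0.13·81) → 1863 ÷ (2053/100) = 186300/2053 ≈ 90.745
S = 1000/(186300/2053) − 10 = 1900/1863 in ≈ 1.020 in
Ia = 0.2·(1900/1863) = 380/1863 in ≈ 0.204 in
P − Ia = 2.130 − 0.204 = 358819/186300 ≈ 1.926 in (> 0, runoff occurs)
Runoff Q = (P−Ia)²/(P−Ia+S) = (1.926)²/(1.926+1.020) = 128751074761/102244979700 ≈ 1.259 in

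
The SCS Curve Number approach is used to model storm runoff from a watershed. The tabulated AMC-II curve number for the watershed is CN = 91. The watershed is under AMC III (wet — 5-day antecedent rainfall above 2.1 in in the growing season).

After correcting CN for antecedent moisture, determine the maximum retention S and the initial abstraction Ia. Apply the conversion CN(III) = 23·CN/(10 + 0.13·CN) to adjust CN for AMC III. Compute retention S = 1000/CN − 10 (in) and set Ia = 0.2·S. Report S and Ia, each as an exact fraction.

S = 900/2093 in ≈ 0.430 in; Ia = 180/2093 in ≈ 0.086 in

Adjust CN=91 to AMC III: 23·91/(10 + 0.13·91) → 2093 ÷ (2183/100) = 209300/2183 ≈ 95.877
Retention S: 1000/CN − 10 with CN=95.877 → S = 900/2093 ≈ 0.430 in
Ia = 0.2S: 0.2·0.430 = 0.086 in (exactly 180/2093)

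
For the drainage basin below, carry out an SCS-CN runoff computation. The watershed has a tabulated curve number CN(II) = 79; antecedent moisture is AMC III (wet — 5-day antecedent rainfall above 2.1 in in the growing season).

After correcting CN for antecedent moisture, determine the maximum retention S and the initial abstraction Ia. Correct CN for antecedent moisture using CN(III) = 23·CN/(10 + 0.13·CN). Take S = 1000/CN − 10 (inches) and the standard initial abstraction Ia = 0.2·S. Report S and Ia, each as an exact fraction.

Adjust CN=79 to AMC III: 23·79/(10 + 0.13·79) → 1817 ÷ (2027/100) = 181700/2027 ≈ 89.640
S = 1000/(181700/2027) − 10 = 2100/1817 in ≈ 1.156 in
Ia = 0.2S: 0.2·1.156 = 0.231 in (exactly 420/1817)

S = 2100/1817 in ≈ 1.156 in; Ia = 420/1817 in ≈ 0.231 in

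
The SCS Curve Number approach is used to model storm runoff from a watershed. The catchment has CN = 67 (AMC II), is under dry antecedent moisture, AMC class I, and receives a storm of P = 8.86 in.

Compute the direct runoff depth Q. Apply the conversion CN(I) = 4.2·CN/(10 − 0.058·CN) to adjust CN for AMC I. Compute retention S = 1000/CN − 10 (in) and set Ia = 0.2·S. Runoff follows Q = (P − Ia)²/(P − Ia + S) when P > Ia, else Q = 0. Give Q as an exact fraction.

Q = 23337756289/10031136150 in ≈ 2.327 in

Adjust CN=67 to AMC I: 4.2·67/(10 − 0.058·67) → (1407/5) ÷ (3057/500) = 46900/1019 ≈ 46.026
Max retention: S = 1000/(46900/1019) − 10 = 5500/469 in (≈ 11.727 in)
Ia = 0.2S: 0.2·11.727 = 2.345 in (exactly 1100/469)
P − Ia = 8.860 − 2.345 = 152767/23450 ≈ 6.515 in (> 0, runoff occurs)
Q = (152767/23450)²/((152767/23450) + 5500/469) = (23337756289/549902500)/(427767/23450) = 23337756289/10031136150 in ≈ 2.327 in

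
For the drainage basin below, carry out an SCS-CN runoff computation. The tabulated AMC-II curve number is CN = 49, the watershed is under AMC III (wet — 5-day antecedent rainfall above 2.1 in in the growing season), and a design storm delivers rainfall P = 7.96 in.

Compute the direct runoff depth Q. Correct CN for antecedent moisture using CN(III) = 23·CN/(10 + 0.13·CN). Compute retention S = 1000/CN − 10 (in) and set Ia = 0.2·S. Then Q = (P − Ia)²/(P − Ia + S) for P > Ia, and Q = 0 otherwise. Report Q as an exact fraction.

Q = 39510705529/9192741775 in ≈ 4.298 in

Adjust CN=49 to AMC III: 23·49/(10 + 0.13·49) → 1127 ÷ (1637/100) = 112700/1637 ≈ 68.845
S = 1000/(112700/1637) − 10 = 5100/1127 in ≈ 4.525 in
Initial abstraction Ia = S/5 = (5100/1127)/5 = 1020/1127 ≈ 0.905 in
Since P=7.960 > Ia=0.905: effective rainfall P−Ia = 198773/28175 in
Q = (198773/28175)²/((198773/28175) + 5100/1127) = (39510705529/793830625)/(326273/28175) = 39510705529/9192741775 in ≈ 4.298 in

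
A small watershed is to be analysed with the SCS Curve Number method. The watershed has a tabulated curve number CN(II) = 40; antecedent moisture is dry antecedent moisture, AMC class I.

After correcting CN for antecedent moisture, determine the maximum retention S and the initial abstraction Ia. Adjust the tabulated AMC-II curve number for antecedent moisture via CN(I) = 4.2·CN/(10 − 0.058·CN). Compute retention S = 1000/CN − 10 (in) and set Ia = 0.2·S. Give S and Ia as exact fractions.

Adjust CN=40 to AMC I: 4.2·40/(10 − 0.058·40) → 168 ÷ (192/25) = 175/8 ≈ 21.875
Max retention: S = 1000/(175/8) − 10 = 250/7 in (≈ 35.714 in)
Ia = 0.2S: 0.2·35.714 = 7.143 in (exactly 50/7)

S = 250/7 in ≈ 35.714 in; Ia = 50/7 in ≈ 7.143 in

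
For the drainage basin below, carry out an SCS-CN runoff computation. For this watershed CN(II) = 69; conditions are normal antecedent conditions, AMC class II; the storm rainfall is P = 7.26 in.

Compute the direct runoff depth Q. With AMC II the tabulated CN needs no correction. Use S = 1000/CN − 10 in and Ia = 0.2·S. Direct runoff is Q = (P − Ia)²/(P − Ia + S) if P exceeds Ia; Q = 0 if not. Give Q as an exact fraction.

Q = 481670809/129192150 in ≈ 3.728 in

Average conditions: CN = 69 (no AMC adjustment).
Retention S: 1000/CN − 10 with CN=69.000 → S = 310/69 ≈ 4.493 in
Ia = 0.2·(310/69) = 62/69 in ≈ 0.899 in
P − Ia = 7.260 − 0.899 = 21947/3450 ≈ 6.361 in (> 0, runoff occurs)
Runoff Q = (P−Ia)²/(P−Ia+S) = (6.361)²/(6.361+4.493) = 481670809/129192150 ≈ 3.728 in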